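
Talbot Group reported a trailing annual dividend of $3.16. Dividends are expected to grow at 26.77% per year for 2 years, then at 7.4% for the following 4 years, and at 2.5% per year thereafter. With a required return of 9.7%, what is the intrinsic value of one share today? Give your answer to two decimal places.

$79.08

Three-stage DDM. Project D₁…D_6; terminal Gordon value at t=6 with g = 0.025; discount at r = 0.097.
D_1 = 4.0059
D_2 = 5.0783
D_3 = 5.4541
D_4 = 5.8577
D_5 = 6.2912
D_6 = 6.7567
TV_6 = 6.9257/(0.097−0.025) = 96.1897
P₀ = Σ Dₜ/(1+r)ᵗ + TV_6/(1+r)^6 = 79.0786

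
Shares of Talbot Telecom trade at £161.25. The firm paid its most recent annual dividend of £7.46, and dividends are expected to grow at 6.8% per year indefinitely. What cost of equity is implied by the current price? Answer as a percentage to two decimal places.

11.74%

Rearranging the constant-growth DDM: r = D₁/P₀ + g.
D₁ = 7.46 × (1 + 0.068) = 7.9673.
r = 7.9673 / 161.25 + 0.068 = 0.04941 + 0.068 = 0.11741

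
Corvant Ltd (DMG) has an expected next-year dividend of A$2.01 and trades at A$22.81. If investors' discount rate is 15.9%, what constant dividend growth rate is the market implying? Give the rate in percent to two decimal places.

7.09%

From P₀ = D₁/(r − g), the implied growth is g = r − D₁/P₀.
g = 0.159 − 2.01/22.81 = 0.159 − 0.08812 = 0.07088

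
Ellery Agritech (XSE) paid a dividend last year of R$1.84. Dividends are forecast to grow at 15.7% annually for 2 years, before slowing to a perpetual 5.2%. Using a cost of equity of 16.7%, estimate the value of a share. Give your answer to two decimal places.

R$20.18

Two-stage DDM. Project D₁…D_2 at 0.157, terminal growth 0.052, discount at r = 0.167.
D_1 = 2.1289
D_2 = 2.4631
Terminal value at t=2: TV = D_3/(r−g) = 2.5912/(0.167−0.052) = 22.5321
P₀ = 2.1289/(1+0.167)^1 + 2.4631/(1+0.167)^2 + 22.5321/(1+0.167)^2 = 20.1776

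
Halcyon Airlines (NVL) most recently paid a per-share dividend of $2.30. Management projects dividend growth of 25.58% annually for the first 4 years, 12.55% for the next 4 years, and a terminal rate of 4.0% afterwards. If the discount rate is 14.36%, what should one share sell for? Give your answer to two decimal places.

$56.04

Three-stage DDM. Project D₁…D_8; terminal Gordon value at t=8 with g = 0.04; discount at r = 0.1436.
D_1 = 2.8883
D_2 = 3.6272
D_3 = 4.5550
D_4 = 5.7202
D_5 = 6.4381
D_6 = 7.2460
D_7 = 8.1554
D_8 = 9.1789
TV_8 = 9.5461/(0.1436−0.04) = 92.1436
P₀ = Σ Dₜ/(1+r)ᵗ + TV_8/(1+r)^8 = 56.0427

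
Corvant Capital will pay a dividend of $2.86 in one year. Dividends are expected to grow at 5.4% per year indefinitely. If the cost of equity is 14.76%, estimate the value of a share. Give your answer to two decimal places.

Gordon growth model: P₀ = D₁/(r − g), with D₁ = 2.86 given directly.
P₀ = 2.8600 / (0.1476 − 0.054) = 2.8600 / 0.0936 = 30.5556

$30.56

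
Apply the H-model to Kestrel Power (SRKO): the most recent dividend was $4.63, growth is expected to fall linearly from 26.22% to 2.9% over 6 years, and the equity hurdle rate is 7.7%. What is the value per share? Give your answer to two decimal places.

H-model: P₀ = D₀[(1+g_L) + H(g_S−g_L)]/(r−g_L), with H = 6/2 = 3.
P₀ = 4.63 × [(1+0.029) + 3×(0.2622−0.029)] / (0.077−0.029)
   = 4.63 × 1.7286 / 0.048 = 166.7379

$166.74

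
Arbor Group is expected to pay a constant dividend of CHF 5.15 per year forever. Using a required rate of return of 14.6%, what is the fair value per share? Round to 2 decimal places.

Zero-growth DDM (perpetuity): P₀ = D/r = 5.15 / 0.146 = 35.2740

CHF 35.27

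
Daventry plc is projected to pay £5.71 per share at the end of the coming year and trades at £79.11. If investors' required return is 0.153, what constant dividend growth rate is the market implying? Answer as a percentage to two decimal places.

From P₀ = D₁/(r − g), the implied growth is g = r − D₁/P₀.
g = 0.153 − 5.71/79.11 = 0.153 − 0.07218 = 0.08082

8.08%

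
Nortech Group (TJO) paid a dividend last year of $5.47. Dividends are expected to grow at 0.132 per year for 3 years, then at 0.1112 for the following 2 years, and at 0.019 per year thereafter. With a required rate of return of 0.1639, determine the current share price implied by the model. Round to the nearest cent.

Three-stage DDM. Project D₁…D_5; terminal Gordon value at t=5 with g = 0.019; discount at r = 0.1639.
D_1 = 6.1920
D_2 = 7.0094
D_3 = 7.9346
D_4 = 8.8170
D_5 = 9.7974
TV_5 = 9.9836/(0.1639−0.019) = 68.8996
P₀ = Σ Dₜ/(1+r)ᵗ + TV_5/(1+r)^5 = 57.1765

$57.18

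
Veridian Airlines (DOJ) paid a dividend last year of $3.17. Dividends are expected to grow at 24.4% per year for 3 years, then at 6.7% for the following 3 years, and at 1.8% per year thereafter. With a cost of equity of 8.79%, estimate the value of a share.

Three-stage DDM. Project D₁…D_6; terminal Gordon value at t=6 with g = 0.018; discount at r = 0.0879.
D_1 = 3.9435
D_2 = 4.9057
D_3 = 6.1027
D_4 = 6.5116
D_5 = 6.9478
D_6 = 7.4133
TV_6 = 7.5468/(0.0879−0.018) = 107.9653
P₀ = Σ Dₜ/(1+r)ᵗ + TV_6/(1+r)^6 = 91.3148

$91.31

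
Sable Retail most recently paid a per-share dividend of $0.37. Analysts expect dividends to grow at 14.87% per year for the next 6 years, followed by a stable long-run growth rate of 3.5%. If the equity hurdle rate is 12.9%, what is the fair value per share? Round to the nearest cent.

Two-stage DDM. Project D₁…D_6 at 0.1487, terminal growth 0.035, discount at r = 0.129.
D_1 = 0.4250
D_2 = 0.4882
D_3 = 0.5608
D_4 = 0.6442
D_5 = 0.7400
D_6 = 0.8500
Terminal value at t=6: TV = D_7/(r−g) = 0.8798/(0.129−0.035) = 9.3595
P₀ = 0.4250/(1+0.129)^1 + 0.4882/(1+0.129)^2 + 0.5608/(1+0.129)^3 + 0.6442/(1+0.129)^4 + 0.7400/(1+0.129)^5 + 0.8500/(1+0.129)^6 + 9.3595/(1+0.129)^6 = 6.8791

$6.88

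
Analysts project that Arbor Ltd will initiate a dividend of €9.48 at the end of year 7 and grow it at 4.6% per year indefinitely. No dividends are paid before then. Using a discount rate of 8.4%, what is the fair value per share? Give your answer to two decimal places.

€153.76

Deferred-dividend DDM. At t=6 the remaining stream is a growing perpetuity with first payment D_7 = 9.48.
V_6 = D_7/(r−g) = 9.48/(0.084−0.046) = 249.4737
P₀ = V_6/(1+r)^6 = 249.4737/(1+0.084)^6 = 153.7620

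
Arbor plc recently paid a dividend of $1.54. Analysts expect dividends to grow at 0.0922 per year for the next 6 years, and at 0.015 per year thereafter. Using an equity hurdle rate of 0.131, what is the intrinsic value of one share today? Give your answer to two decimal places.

Two-stage DDM. Project D₁…D_6 at 0.0922, terminal growth 0.015, discount at r = 0.131.
D_1 = 1.6820
D_2 = 1.8371
D_3 = 2.0064
D_4 = 2.1914
D_5 = 2.3935
D_6 = 2.6142
Terminal value at t=6: TV = D_7/(r−g) = 2.6534/(0.131−0.015) = 22.8740
P₀ = 1.6820/(1+0.131)^1 + 1.8371/(1+0.131)^2 + 2.0064/(1+0.131)^3 + 2.1914/(1+0.131)^4 + 2.3935/(1+0.131)^5 + 2.6142/(1+0.131)^6 + 22.8740/(1+0.131)^6 = 19.1205

$19.12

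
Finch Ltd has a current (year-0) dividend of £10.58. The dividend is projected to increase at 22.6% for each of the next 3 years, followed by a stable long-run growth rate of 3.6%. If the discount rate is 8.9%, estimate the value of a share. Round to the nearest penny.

£335.51

Two-stage DDM. Project D₁…D_3 at 0.226, terminal growth 0.036, discount at r = 0.089.
D_1 = 12.9711
D_2 = 15.9025
D_3 = 19.4965
Terminal value at t=3: TV = D_4/(r−g) = 20.1984/(0.089−0.036) = 381.1018
P₀ = 12.9711/(1+0.089)^1 + 15.9025/(1+0.089)^2 + 19.4965/(1+0.089)^3 + 381.1018/(1+0.089)^3 = 335.5088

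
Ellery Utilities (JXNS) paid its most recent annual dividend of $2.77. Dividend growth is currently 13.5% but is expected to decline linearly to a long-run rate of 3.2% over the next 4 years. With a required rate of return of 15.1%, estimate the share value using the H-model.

$28.82

H-model: P₀ = D₀[(1+g_L) + H(g_S−g_L)]/(r−g_L), with H = 4/2 = 2.
P₀ = 2.77 × [(1+0.032) + 2×(0.135−0.032)] / (0.151−0.032)
   = 2.77 × 1.2380 / 0.119 = 28.8173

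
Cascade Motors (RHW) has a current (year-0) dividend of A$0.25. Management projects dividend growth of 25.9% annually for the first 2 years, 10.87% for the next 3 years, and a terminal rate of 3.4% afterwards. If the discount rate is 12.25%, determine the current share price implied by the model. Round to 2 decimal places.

Three-stage DDM. Project D₁…D_5; terminal Gordon value at t=5 with g = 0.034; discount at r = 0.1225.
D_1 = 0.3147
D_2 = 0.3963
D_3 = 0.4393
D_4 = 0.4871
D_5 = 0.5400
TV_5 = 0.5584/(0.1225−0.034) = 6.3097
P₀ = Σ Dₜ/(1+r)ᵗ + TV_5/(1+r)^5 = 5.0560

A$5.06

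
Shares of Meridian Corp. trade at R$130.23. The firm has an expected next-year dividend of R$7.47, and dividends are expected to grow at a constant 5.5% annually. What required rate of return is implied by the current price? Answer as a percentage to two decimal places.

Rearranging the constant-growth DDM: r = D₁/P₀ + g.
r = 7.4700 / 130.23 + 0.055 = 0.05736 + 0.055 = 0.11236

11.24%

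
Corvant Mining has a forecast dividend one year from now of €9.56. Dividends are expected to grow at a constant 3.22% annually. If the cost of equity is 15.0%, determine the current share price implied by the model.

€81.15

Gordon growth model: P₀ = D₁/(r − g), with D₁ = 9.56 given directly.
P₀ = 9.5600 / (0.15 − 0.0322) = 9.5600 / 0.1178 = 81.1545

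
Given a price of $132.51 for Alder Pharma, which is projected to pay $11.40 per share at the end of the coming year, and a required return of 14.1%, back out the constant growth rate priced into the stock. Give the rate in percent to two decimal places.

From P₀ = D₁/(r − g), the implied growth is g = r − D₁/P₀.
g = 0.141 − 11.40/132.51 = 0.141 − 0.08603 = 0.05497

5.50%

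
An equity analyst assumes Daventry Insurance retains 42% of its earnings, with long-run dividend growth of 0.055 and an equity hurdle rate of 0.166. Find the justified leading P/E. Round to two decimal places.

Payout ratio b = 1 − 0.42 = 0.58.
Justified leading P/E = b/(r−g) = 0.58/(0.166−0.055) = 5.2252

5.23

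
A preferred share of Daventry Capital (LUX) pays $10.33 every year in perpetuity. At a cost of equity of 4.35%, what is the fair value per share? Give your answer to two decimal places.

$237.47

Zero-growth DDM (perpetuity): P₀ = D/r = 10.33 / 0.0435 = 237.4713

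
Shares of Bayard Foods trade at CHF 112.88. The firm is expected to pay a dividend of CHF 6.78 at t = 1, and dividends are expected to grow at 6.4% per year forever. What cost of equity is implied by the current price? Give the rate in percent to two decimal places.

Rearranging the constant-growth DDM: r = D₁/P₀ + g.
r = 6.7800 / 112.88 + 0.064 = 0.06006 + 0.064 = 0.12406

12.41%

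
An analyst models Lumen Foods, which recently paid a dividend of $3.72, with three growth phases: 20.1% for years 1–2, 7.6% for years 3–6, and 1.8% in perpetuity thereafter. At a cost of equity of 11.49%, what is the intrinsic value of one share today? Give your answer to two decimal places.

$63.48

Three-stage DDM. Project D₁…D_6; terminal Gordon value at t=6 with g = 0.018; discount at r = 0.1149.
D_1 = 4.4677
D_2 = 5.3657
D_3 = 5.7735
D_4 = 6.2123
D_5 = 6.6845
D_6 = 7.1925
TV_6 = 7.3219/(0.1149−0.018) = 75.5618
P₀ = Σ Dₜ/(1+r)ᵗ + TV_6/(1+r)^6 = 63.4813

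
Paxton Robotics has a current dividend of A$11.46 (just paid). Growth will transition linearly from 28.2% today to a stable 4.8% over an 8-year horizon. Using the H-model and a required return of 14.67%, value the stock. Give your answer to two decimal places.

H-model: P₀ = D₀[(1+g_L) + H(g_S−g_L)]/(r−g_L), with H = 8/2 = 4.
P₀ = 11.46 × [(1+0.048) + 4×(0.282−0.048)] / (0.1467−0.048)
   = 11.46 × 1.9840 / 0.0987 = 230.3611

A$230.36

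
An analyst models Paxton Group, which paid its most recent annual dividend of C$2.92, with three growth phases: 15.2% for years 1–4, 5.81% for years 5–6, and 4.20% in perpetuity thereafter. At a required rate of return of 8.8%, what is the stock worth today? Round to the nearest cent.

C$99.17

Three-stage DDM. Project D₁…D_6; terminal Gordon value at t=6 with g = 0.042; discount at r = 0.088.
D_1 = 3.3638
D_2 = 3.8751
D_3 = 4.4642
D_4 = 5.1427
D_5 = 5.4415
D_6 = 5.7577
TV_6 = 5.9995/(0.088−0.042) = 130.4236
P₀ = Σ Dₜ/(1+r)ᵗ + TV_6/(1+r)^6 = 99.1711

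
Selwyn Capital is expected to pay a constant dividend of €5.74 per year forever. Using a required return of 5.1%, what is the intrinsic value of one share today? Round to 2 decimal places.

€112.55

Zero-growth DDM (perpetuity): P₀ = D/r = 5.74 / 0.051 = 112.5490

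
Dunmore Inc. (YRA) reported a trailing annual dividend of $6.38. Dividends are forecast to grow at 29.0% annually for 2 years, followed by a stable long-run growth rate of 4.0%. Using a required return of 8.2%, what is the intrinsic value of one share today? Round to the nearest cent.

$241.23

Two-stage DDM. Project D₁…D_2 at 0.29, terminal growth 0.04, discount at r = 0.082.
D_1 = 8.2302
D_2 = 10.6170
Terminal value at t=2: TV = D_3/(r−g) = 11.0416/(0.082−0.04) = 262.8961
P₀ = 8.2302/(1+0.082)^1 + 10.6170/(1+0.082)^2 + 262.8961/(1+0.082)^2 = 241.2337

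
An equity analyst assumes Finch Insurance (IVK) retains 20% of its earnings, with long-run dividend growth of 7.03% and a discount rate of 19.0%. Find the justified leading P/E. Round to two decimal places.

6.68

Payout ratio b = 1 − 0.20 = 0.80.
Justified leading P/E = b/(r−g) = 0.80/(0.19−0.0703) = 6.6834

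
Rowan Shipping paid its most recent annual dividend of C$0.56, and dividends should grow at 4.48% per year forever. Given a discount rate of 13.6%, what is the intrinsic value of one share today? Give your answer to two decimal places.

Gordon growth model: P₀ = D₁/(r − g). D₁ = 0.56 × (1 + 0.0448) = 0.5851.
P₀ = 0.5851 / (0.136 − 0.0448) = 0.5851 / 0.0912 = 6.4154

C$6.42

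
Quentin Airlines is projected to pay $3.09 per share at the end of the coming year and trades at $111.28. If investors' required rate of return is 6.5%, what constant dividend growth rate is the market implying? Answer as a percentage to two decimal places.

3.72%

From P₀ = D₁/(r − g), the implied growth is g = r − D₁/P₀.
g = 0.065 − 3.09/111.28 = 0.065 − 0.02777 = 0.03723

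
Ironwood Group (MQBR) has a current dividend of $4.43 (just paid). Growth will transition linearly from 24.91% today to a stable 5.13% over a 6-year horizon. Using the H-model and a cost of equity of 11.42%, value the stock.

$115.83

H-model: P₀ = D₀[(1+g_L) + H(g_S−g_L)]/(r−g_L), with H = 6/2 = 3.
P₀ = 4.43 × [(1+0.0513) + 3×(0.2491−0.0513)] / (0.1142−0.0513)
   = 4.43 × 1.6447 / 0.0629 = 115.8350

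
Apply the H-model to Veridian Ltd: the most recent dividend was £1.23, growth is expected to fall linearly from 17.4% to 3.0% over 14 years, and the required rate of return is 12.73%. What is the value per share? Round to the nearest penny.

£25.76

H-model: P₀ = D₀[(1+g_L) + H(g_S−g_L)]/(r−g_L), with H = 14/2 = 7.
P₀ = 1.23 × [(1+0.03) + 7×(0.174−0.03)] / (0.1273−0.03)
   = 1.23 × 2.0380 / 0.0973 = 25.7630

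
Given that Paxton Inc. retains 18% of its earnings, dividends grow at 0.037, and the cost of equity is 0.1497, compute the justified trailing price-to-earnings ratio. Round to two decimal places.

Payout ratio b = 1 − 0.18 = 0.82.
Justified trailing P/E = b(1+g)/(r−g) = 0.82×(1+0.037)/(0.1497−0.037) = 7.5452

7.55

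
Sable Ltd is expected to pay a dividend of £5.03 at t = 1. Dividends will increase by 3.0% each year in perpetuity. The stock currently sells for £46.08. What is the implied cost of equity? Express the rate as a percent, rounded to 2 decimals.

Rearranging the constant-growth DDM: r = D₁/P₀ + g.
r = 5.0300 / 46.08 + 0.03 = 0.10916 + 0.03 = 0.13916

13.92%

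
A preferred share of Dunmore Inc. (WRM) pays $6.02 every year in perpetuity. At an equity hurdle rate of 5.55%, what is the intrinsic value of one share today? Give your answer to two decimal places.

$108.47

Zero-growth DDM (perpetuity): P₀ = D/r = 6.02 / 0.0555 = 108.4685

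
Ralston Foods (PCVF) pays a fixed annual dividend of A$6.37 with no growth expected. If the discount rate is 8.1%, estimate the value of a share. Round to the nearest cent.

A$78.64

Zero-growth DDM (perpetuity): P₀ = D/r = 6.37 / 0.081 = 78.6420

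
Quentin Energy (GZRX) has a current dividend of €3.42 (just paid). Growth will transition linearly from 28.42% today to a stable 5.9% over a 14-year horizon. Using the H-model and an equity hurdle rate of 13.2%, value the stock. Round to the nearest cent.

€123.47

H-model: P₀ = D₀[(1+g_L) + H(g_S−g_L)]/(r−g_L), with H = 14/2 = 7.
P₀ = 3.42 × [(1+0.059) + 7×(0.2842−0.059)] / (0.132−0.059)
   = 3.42 × 2.6354 / 0.073 = 123.4667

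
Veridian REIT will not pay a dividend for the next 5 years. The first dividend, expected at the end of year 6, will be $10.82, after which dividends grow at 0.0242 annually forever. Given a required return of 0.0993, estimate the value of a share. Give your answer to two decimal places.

$89.74

Deferred-dividend DDM. At t=5 the remaining stream is a growing perpetuity with first payment D_6 = 10.82.
V_5 = D_6/(r−g) = 10.82/(0.0993−0.0242) = 144.0746
P₀ = V_5/(1+r)^5 = 144.0746/(1+0.0993)^5 = 89.7442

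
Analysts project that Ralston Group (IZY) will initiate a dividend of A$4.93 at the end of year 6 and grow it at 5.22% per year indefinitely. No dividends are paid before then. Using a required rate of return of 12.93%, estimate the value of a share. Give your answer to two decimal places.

A$34.81

Deferred-dividend DDM. At t=5 the remaining stream is a growing perpetuity with first payment D_6 = 4.93.
V_5 = D_6/(r−g) = 4.93/(0.1293−0.0522) = 63.9429
P₀ = V_5/(1+r)^5 = 63.9429/(1+0.1293)^5 = 34.8134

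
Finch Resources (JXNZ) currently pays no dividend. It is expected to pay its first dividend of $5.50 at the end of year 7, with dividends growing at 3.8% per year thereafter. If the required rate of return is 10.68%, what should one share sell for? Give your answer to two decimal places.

$43.49

Deferred-dividend DDM. At t=6 the remaining stream is a growing perpetuity with first payment D_7 = 5.50.
V_6 = D_7/(r−g) = 5.50/(0.1068−0.038) = 79.9419
P₀ = V_6/(1+r)^6 = 79.9419/(1+0.1068)^6 = 43.4870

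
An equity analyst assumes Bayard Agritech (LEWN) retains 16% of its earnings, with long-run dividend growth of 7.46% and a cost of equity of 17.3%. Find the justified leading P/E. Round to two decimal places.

Payout ratio b = 1 − 0.16 = 0.84.
Justified leading P/E = b/(r−g) = 0.84/(0.173−0.0746) = 8.5366

8.54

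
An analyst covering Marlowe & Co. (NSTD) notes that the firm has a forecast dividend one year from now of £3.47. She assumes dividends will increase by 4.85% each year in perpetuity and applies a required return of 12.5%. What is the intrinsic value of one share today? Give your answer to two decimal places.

£45.36

Gordon growth model: P₀ = D₁/(r − g), with D₁ = 3.47 given directly.
P₀ = 3.4700 / (0.125 − 0.0485) = 3.4700 / 0.0765 = 45.3595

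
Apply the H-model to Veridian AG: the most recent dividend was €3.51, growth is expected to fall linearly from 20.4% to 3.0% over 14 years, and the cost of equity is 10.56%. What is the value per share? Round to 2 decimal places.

€104.37

H-model: P₀ = D₀[(1+g_L) + H(g_S−g_L)]/(r−g_L), with H = 14/2 = 7.
P₀ = 3.51 × [(1+0.03) + 7×(0.204−0.03)] / (0.1056−0.03)
   = 3.51 × 2.2480 / 0.0756 = 104.3714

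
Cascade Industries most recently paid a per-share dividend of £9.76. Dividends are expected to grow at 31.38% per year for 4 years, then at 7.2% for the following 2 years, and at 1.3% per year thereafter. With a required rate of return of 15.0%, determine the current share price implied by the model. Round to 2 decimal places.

Three-stage DDM. Project D₁…D_6; terminal Gordon value at t=6 with g = 0.013; discount at r = 0.15.
D_1 = 12.8227
D_2 = 16.8464
D_3 = 22.1329
D_4 = 29.0782
D_5 = 31.1718
D_6 = 33.4162
TV_6 = 33.8506/(0.15−0.013) = 247.0844
P₀ = Σ Dₜ/(1+r)ᵗ + TV_6/(1+r)^6 = 191.8328

£191.83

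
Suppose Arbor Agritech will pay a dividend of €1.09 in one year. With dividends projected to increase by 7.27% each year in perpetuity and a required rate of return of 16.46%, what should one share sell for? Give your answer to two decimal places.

€11.86

Gordon growth model: P₀ = D₁/(r − g), with D₁ = 1.09 given directly.
P₀ = 1.0900 / (0.1646 − 0.0727) = 1.0900 / 0.0919 = 11.8607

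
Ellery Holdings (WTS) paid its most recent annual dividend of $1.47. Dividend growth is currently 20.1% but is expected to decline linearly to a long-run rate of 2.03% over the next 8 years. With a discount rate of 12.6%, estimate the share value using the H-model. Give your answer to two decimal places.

$24.24

H-model: P₀ = D₀[(1+g_L) + H(g_S−g_L)]/(r−g_L), with H = 8/2 = 4.
P₀ = 1.47 × [(1+0.0203) + 4×(0.201−0.0203)] / (0.126−0.0203)
   = 1.47 × 1.7431 / 0.1057 = 24.2418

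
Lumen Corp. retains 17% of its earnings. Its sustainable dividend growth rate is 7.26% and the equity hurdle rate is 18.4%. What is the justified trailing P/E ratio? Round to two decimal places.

7.99

Payout ratio b = 1 − 0.17 = 0.83.
Justified trailing P/E = b(1+g)/(r−g) = 0.83×(1+0.0726)/(0.184−0.0726) = 7.9915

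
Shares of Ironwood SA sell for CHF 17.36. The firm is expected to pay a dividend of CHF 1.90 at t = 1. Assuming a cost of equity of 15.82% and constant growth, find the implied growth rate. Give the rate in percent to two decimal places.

4.88%

From P₀ = D₁/(r − g), the implied growth is g = r − D₁/P₀.
g = 0.1582 − 1.90/17.36 = 0.1582 − 0.10945 = 0.04875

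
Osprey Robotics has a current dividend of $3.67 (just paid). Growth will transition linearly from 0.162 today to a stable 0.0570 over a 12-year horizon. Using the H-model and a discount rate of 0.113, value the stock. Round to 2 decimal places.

$110.56

H-model: P₀ = D₀[(1+g_L) + H(g_S−g_L)]/(r−g_L), with H = 12/2 = 6.
P₀ = 3.67 × [(1+0.057) + 6×(0.162−0.057)] / (0.113−0.057)
   = 3.67 × 1.6870 / 0.056 = 110.5588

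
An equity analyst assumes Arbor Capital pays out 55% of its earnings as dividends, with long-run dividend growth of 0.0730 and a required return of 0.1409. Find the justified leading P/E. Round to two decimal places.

Justified leading P/E = b/(r−g) = 0.55/(0.1409−0.073) = 8.1001

8.10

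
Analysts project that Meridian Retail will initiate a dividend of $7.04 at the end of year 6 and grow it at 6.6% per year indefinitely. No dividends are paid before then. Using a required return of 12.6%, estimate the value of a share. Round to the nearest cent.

Deferred-dividend DDM. At t=5 the remaining stream is a growing perpetuity with first payment D_6 = 7.04.
V_5 = D_6/(r−g) = 7.04/(0.126−0.066) = 117.3333
P₀ = V_5/(1+r)^5 = 117.3333/(1+0.126)^5 = 64.8230

$64.82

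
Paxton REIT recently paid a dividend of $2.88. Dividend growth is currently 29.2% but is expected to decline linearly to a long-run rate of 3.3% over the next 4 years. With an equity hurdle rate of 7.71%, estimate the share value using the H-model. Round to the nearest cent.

H-model: P₀ = D₀[(1+g_L) + H(g_S−g_L)]/(r−g_L), with H = 4/2 = 2.
P₀ = 2.88 × [(1+0.033) + 2×(0.292−0.033)] / (0.0771−0.033)
   = 2.88 × 1.5510 / 0.0441 = 101.2898

$101.29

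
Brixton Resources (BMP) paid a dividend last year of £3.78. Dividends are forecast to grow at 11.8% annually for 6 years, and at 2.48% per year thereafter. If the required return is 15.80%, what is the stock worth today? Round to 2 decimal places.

£43.64

Two-stage DDM. Project D₁…D_6 at 0.118, terminal growth 0.0248, discount at r = 0.158.
D_1 = 4.2260
D_2 = 4.7247
D_3 = 5.2822
D_4 = 5.9055
D_5 = 6.6024
D_6 = 7.3815
Terminal value at t=6: TV = D_7/(r−g) = 7.5645/(0.158−0.0248) = 56.7907
P₀ = 4.2260/(1+0.158)^1 + 4.7247/(1+0.158)^2 + 5.2822/(1+0.158)^3 + 5.9055/(1+0.158)^4 + 6.6024/(1+0.158)^5 + 7.3815/(1+0.158)^6 + 56.7907/(1+0.158)^6 = 43.6425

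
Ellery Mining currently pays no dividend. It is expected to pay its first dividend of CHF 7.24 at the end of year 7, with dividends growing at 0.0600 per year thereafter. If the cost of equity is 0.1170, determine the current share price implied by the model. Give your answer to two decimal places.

CHF 65.40

Deferred-dividend DDM. At t=6 the remaining stream is a growing perpetuity with first payment D_7 = 7.24.
V_6 = D_7/(r−g) = 7.24/(0.117−0.06) = 127.0175
P₀ = V_6/(1+r)^6 = 127.0175/(1+0.117)^6 = 65.3950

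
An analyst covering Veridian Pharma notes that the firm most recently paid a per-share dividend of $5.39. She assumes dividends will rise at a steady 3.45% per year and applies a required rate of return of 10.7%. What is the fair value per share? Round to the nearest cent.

Gordon growth model: P₀ = D₁/(r − g). D₁ = 5.39 × (1 + 0.0345) = 5.5760.
P₀ = 5.5760 / (0.107 − 0.0345) = 5.5760 / 0.0725 = 76.9097

$76.91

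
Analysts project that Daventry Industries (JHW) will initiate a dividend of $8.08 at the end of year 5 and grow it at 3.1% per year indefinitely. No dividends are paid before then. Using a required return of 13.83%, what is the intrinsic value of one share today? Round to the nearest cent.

Deferred-dividend DDM. At t=4 the remaining stream is a growing perpetuity with first payment D_5 = 8.08.
V_4 = D_5/(r−g) = 8.08/(0.1383−0.031) = 75.3029
P₀ = V_4/(1+r)^4 = 75.3029/(1+0.1383)^4 = 44.8523

$44.85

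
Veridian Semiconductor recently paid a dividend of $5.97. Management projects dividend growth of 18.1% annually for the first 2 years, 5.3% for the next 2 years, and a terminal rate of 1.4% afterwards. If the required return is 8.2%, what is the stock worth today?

$127.74

Three-stage DDM. Project D₁…D_4; terminal Gordon value at t=4 with g = 0.014; discount at r = 0.082.
D_1 = 7.0506
D_2 = 8.3267
D_3 = 8.7680
D_4 = 9.2327
TV_4 = 9.3620/(0.082−0.014) = 137.6765
P₀ = Σ Dₜ/(1+r)ᵗ + TV_4/(1+r)^4 = 127.7370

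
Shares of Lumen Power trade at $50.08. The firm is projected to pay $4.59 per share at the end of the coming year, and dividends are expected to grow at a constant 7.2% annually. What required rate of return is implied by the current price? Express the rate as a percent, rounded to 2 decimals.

16.37%

Rearranging the constant-growth DDM: r = D₁/P₀ + g.
r = 4.5900 / 50.08 + 0.072 = 0.09165 + 0.072 = 0.16365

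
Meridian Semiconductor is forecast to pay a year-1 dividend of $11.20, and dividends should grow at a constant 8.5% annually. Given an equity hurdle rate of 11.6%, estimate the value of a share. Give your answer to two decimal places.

Gordon growth model: P₀ = D₁/(r − g), with D₁ = 11.20 given directly.
P₀ = 11.2000 / (0.116 − 0.085) = 11.2000 / 0.031 = 361.2903

$361.29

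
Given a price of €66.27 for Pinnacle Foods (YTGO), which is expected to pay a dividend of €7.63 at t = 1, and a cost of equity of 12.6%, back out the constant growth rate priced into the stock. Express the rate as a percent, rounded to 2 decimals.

1.09%

From P₀ = D₁/(r − g), the implied growth is g = r − D₁/P₀.
g = 0.126 − 7.63/66.27 = 0.126 − 0.11514 = 0.01086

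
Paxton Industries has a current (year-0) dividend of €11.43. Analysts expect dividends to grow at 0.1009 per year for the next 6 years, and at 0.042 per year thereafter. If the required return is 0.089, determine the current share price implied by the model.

Two-stage DDM. Project D₁…D_6 at 0.1009, terminal growth 0.042, discount at r = 0.089.
D_1 = 12.5833
D_2 = 13.8529
D_3 = 15.2507
D_4 = 16.7895
D_5 = 18.4836
D_6 = 20.3485
Terminal value at t=6: TV = D_7/(r−g) = 21.2032/(0.089−0.042) = 451.1317
P₀ = 12.5833/(1+0.089)^1 + 13.8529/(1+0.089)^2 + 15.2507/(1+0.089)^3 + 16.7895/(1+0.089)^4 + 18.4836/(1+0.089)^5 + 20.3485/(1+0.089)^6 + 451.1317/(1+0.089)^6 = 341.7318

€341.73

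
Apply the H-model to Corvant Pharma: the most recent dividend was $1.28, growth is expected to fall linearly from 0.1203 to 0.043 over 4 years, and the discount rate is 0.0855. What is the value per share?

H-model: P₀ = D₀[(1+g_L) + H(g_S−g_L)]/(r−g_L), with H = 4/2 = 2.
P₀ = 1.28 × [(1+0.043) + 2×(0.1203−0.043)] / (0.0855−0.043)
   = 1.28 × 1.1976 / 0.0425 = 36.0689

$36.07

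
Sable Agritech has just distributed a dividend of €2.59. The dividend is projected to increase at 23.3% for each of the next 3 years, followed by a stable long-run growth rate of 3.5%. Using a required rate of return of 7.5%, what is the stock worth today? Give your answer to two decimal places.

€111.41

Two-stage DDM. Project D₁…D_3 at 0.233, terminal growth 0.035, discount at r = 0.075.
D_1 = 3.1935
D_2 = 3.9375
D_3 = 4.8550
Terminal value at t=3: TV = D_4/(r−g) = 5.0249/(0.075−0.035) = 125.6231
P₀ = 3.1935/(1+0.075)^1 + 3.9375/(1+0.075)^2 + 4.8550/(1+0.075)^3 + 125.6231/(1+0.075)^3 = 111.4076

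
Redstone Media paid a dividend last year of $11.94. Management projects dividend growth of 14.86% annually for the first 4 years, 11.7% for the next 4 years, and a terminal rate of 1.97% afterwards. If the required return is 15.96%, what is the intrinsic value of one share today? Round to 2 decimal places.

$160.67

Three-stage DDM. Project D₁…D_8; terminal Gordon value at t=8 with g = 0.0197; discount at r = 0.1596.
D_1 = 13.7143
D_2 = 15.7522
D_3 = 18.0930
D_4 = 20.7816
D_5 = 23.2131
D_6 = 25.9290
D_7 = 28.9627
D_8 = 32.3513
TV_8 = 32.9887/(0.1596−0.0197) = 235.8017
P₀ = Σ Dₜ/(1+r)ᵗ + TV_8/(1+r)^8 = 160.6657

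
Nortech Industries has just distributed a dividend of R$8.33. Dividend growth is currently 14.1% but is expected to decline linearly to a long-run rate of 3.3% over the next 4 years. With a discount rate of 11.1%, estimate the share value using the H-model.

R$133.39

H-model: P₀ = D₀[(1+g_L) + H(g_S−g_L)]/(r−g_L), with H = 4/2 = 2.
P₀ = 8.33 × [(1+0.033) + 2×(0.141−0.033)] / (0.111−0.033)
   = 8.33 × 1.2490 / 0.078 = 133.3868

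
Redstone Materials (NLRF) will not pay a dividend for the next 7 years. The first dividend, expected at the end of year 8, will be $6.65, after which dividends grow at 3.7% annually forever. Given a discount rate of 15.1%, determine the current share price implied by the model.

Deferred-dividend DDM. At t=7 the remaining stream is a growing perpetuity with first payment D_8 = 6.65.
V_7 = D_8/(r−g) = 6.65/(0.151−0.037) = 58.3333
P₀ = V_7/(1+r)^7 = 58.3333/(1+0.151)^7 = 21.7966

$21.80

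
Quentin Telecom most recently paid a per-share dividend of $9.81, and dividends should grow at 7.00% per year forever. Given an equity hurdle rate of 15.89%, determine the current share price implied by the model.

Gordon growth model: P₀ = D₁/(r − g). D₁ = 9.81 × (1 + 0.07) = 10.4967.
P₀ = 10.4967 / (0.1589 − 0.07) = 10.4967 / 0.0889 = 118.0731

$118.07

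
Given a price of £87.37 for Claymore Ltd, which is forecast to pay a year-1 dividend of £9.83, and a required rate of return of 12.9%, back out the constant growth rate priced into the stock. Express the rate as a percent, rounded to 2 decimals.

From P₀ = D₁/(r − g), the implied growth is g = r − D₁/P₀.
g = 0.129 − 9.83/87.37 = 0.129 − 0.11251 = 0.01649

1.65%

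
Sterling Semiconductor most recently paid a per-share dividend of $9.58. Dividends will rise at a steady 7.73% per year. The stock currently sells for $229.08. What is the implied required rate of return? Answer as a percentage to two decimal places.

12.24%

Rearranging the constant-growth DDM: r = D₁/P₀ + g.
D₁ = 9.58 × (1 + 0.0773) = 10.3205.
r = 10.3205 / 229.08 + 0.0773 = 0.04505 + 0.0773 = 0.12235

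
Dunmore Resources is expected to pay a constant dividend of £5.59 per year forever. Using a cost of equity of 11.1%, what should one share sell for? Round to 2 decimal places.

£50.36

Zero-growth DDM (perpetuity): P₀ = D/r = 5.59 / 0.111 = 50.3604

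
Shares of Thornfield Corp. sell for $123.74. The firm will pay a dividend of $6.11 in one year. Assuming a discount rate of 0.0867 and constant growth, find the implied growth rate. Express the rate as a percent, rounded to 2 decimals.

From P₀ = D₁/(r − g), the implied growth is g = r − D₁/P₀.
g = 0.0867 − 6.11/123.74 = 0.0867 − 0.04938 = 0.03732

3.73%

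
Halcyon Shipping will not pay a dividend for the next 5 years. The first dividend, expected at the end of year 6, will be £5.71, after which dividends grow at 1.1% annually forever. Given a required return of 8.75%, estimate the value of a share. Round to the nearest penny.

£49.07

Deferred-dividend DDM. At t=5 the remaining stream is a growing perpetuity with first payment D_6 = 5.71.
V_5 = D_6/(r−g) = 5.71/(0.0875−0.011) = 74.6405
P₀ = V_5/(1+r)^5 = 74.6405/(1+0.0875)^5 = 49.0714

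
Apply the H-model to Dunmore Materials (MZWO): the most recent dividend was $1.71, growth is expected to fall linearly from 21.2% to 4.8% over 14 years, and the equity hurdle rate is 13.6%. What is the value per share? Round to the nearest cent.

H-model: P₀ = D₀[(1+g_L) + H(g_S−g_L)]/(r−g_L), with H = 14/2 = 7.
P₀ = 1.71 × [(1+0.048) + 7×(0.212−0.048)] / (0.136−0.048)
   = 1.71 × 2.1960 / 0.088 = 42.6723

$42.67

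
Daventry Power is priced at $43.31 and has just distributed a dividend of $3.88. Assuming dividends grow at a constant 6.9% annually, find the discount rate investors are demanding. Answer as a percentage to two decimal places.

Rearranging the constant-growth DDM: r = D₁/P₀ + g.
D₁ = 3.88 × (1 + 0.069) = 4.1477.
r = 4.1477 / 43.31 + 0.069 = 0.09577 + 0.069 = 0.16477

16.48%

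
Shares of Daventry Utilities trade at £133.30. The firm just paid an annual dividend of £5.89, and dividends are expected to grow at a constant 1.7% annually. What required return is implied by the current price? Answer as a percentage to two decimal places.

Rearranging the constant-growth DDM: r = D₁/P₀ + g.
D₁ = 5.89 × (1 + 0.017) = 5.9901.
r = 5.9901 / 133.30 + 0.017 = 0.04494 + 0.017 = 0.06194

6.19%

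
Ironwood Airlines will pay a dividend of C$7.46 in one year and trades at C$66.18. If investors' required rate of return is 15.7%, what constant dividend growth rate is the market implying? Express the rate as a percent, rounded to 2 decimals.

From P₀ = D₁/(r − g), the implied growth is g = r − D₁/P₀.
g = 0.157 − 7.46/66.18 = 0.157 − 0.11272 = 0.04428

4.43%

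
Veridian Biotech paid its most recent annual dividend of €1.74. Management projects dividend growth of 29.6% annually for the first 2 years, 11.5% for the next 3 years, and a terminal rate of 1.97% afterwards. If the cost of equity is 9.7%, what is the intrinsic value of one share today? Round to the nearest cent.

Three-stage DDM. Project D₁…D_5; terminal Gordon value at t=5 with g = 0.0197; discount at r = 0.097.
D_1 = 2.2550
D_2 = 2.9225
D_3 = 3.2586
D_4 = 3.6334
D_5 = 4.0512
TV_5 = 4.1310/(0.097−0.0197) = 53.4413
P₀ = Σ Dₜ/(1+r)ᵗ + TV_5/(1+r)^5 = 45.6506

€45.65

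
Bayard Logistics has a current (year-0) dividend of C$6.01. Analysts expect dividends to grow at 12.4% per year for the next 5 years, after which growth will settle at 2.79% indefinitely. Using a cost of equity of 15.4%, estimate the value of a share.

C$70.73

Two-stage DDM. Project D₁…D_5 at 0.124, terminal growth 0.0279, discount at r = 0.154.
D_1 = 6.7552
D_2 = 7.5929
D_3 = 8.5344
D_4 = 9.5927
D_5 = 10.7822
Terminal value at t=5: TV = D_6/(r−g) = 11.0830/(0.154−0.0279) = 87.8905
P₀ = 6.7552/(1+0.154)^1 + 7.5929/(1+0.154)^2 + 8.5344/(1+0.154)^3 + 9.5927/(1+0.154)^4 + 10.7822/(1+0.154)^5 + 87.8905/(1+0.154)^5 = 70.7311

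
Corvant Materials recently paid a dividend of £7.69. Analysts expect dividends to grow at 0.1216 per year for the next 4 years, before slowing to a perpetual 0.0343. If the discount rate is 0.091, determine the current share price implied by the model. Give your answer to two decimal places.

Two-stage DDM. Project D₁…D_4 at 0.1216, terminal growth 0.0343, discount at r = 0.091.
D_1 = 8.6251
D_2 = 9.6739
D_3 = 10.8503
D_4 = 12.1697
Terminal value at t=4: TV = D_5/(r−g) = 12.5871/(0.091−0.0343) = 221.9943
P₀ = 8.6251/(1+0.091)^1 + 9.6739/(1+0.091)^2 + 10.8503/(1+0.091)^3 + 12.1697/(1+0.091)^4 + 221.9943/(1+0.091)^4 = 189.6688

£189.67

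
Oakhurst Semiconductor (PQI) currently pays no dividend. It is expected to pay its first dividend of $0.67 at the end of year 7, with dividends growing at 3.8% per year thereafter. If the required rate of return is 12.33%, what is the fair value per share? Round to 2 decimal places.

$3.91

Deferred-dividend DDM. At t=6 the remaining stream is a growing perpetuity with first payment D_7 = 0.67.
V_6 = D_7/(r−g) = 0.67/(0.1233−0.038) = 7.8546
P₀ = V_6/(1+r)^6 = 7.8546/(1+0.1233)^6 = 3.9098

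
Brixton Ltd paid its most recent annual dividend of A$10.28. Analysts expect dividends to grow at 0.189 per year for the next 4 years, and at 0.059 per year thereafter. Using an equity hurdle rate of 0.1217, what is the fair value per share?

A$266.87

Two-stage DDM. Project D₁…D_4 at 0.189, terminal growth 0.059, discount at r = 0.1217.
D_1 = 12.2229
D_2 = 14.5331
D_3 = 17.2798
D_4 = 20.5457
Terminal value at t=4: TV = D_5/(r−g) = 21.7579/(0.1217−0.059) = 347.0156
P₀ = 12.2229/(1+0.1217)^1 + 14.5331/(1+0.1217)^2 + 17.2798/(1+0.1217)^3 + 20.5457/(1+0.1217)^4 + 347.0156/(1+0.1217)^4 = 266.8699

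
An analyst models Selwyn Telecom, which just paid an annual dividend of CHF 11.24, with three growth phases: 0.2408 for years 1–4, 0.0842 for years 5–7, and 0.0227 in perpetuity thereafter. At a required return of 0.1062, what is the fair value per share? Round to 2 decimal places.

CHF 316.86

Three-stage DDM. Project D₁…D_7; terminal Gordon value at t=7 with g = 0.0227; discount at r = 0.1062.
D_1 = 13.9466
D_2 = 17.3049
D_3 = 21.4720
D_4 = 26.6424
D_5 = 28.8857
D_6 = 31.3179
D_7 = 33.9548
TV_7 = 34.7256/(0.1062−0.0227) = 415.8756
P₀ = Σ Dₜ/(1+r)ᵗ + TV_7/(1+r)^7 = 316.8636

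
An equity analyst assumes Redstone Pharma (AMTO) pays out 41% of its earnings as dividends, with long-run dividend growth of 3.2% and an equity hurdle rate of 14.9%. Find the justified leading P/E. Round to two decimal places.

Justified leading P/E = b/(r−g) = 0.41/(0.149−0.032) = 3.5043

3.50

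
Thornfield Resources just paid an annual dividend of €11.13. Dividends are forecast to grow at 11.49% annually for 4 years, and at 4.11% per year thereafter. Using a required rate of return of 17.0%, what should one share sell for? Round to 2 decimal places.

€113.64

Two-stage DDM. Project D₁…D_4 at 0.1149, terminal growth 0.0411, discount at r = 0.17.
D_1 = 12.4088
D_2 = 13.8346
D_3 = 15.4242
D_4 = 17.1965
Terminal value at t=4: TV = D_5/(r−g) = 17.9032/(0.17−0.0411) = 138.8924
P₀ = 12.4088/(1+0.17)^1 + 13.8346/(1+0.17)^2 + 15.4242/(1+0.17)^3 + 17.1965/(1+0.17)^4 + 138.8924/(1+0.17)^4 = 113.6394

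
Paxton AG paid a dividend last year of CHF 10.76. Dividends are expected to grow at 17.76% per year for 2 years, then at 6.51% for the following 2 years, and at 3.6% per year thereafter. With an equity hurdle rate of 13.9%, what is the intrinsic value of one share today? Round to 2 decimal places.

CHF 144.60

Three-stage DDM. Project D₁…D_4; terminal Gordon value at t=4 with g = 0.036; discount at r = 0.139.
D_1 = 12.6710
D_2 = 14.9213
D_3 = 15.8927
D_4 = 16.9273
TV_4 = 17.5367/(0.139−0.036) = 170.2594
P₀ = Σ Dₜ/(1+r)ᵗ + TV_4/(1+r)^4 = 144.6010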